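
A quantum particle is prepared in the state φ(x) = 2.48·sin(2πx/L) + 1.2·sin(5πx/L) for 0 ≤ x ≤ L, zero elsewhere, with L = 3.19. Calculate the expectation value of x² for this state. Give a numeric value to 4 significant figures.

3.137

⟨x²⟩ = ∫ x²·|φ|² dx / ∫|φ|² dx (integrals over the domain).
On 0 ≤ x ≤ L (j ≠ l): ∫sin²(jπx/L) dx = L/2, ∫sin(jπx/L)·sin(lπx/L) dx = 0; diagonal moments ∫x·sin²(jπx/L) dx = L²/4, ∫x²·sin²(jπx/L) dx = L³·(1/6 − 1/(4j²π²)); cross terms ∫x·sin(jπx/L)·sin(lπx/L) dx = 0 for j + l even and −4jlL²/(π²(j² − l²)²) for j + l odd, ∫x²·sin(jπx/L)·sin(lπx/L) dx = (−1)^(j+l)·4jlL³/(π²(j² − l²)²); higher powers the same way via product-to-sum and parts.
State is unnormalized: ∫|φ|² dx = 12.107, and ∫φ*·x²·φ dx = 37.979, so ⟨x²⟩ = 37.979 / 12.107.
⟨x²⟩ = 3.1370.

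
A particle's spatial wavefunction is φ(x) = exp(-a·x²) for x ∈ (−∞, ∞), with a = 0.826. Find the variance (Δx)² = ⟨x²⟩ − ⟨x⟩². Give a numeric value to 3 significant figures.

0.303

Compute ⟨x⟩ and ⟨x²⟩ separately, then (Δx)² = ⟨x²⟩ − ⟨x⟩².
Gaussian moments: ∫x^(2j)·e^(−2ax²) dx = (2j−1)!!/(4a)^j · √(π/(2a)), odd powers integrate to 0; here √(π/(2a)) = 1.3790.
Normalization: ∫|φ|² dx = 1.3790.
⟨x⟩ = 0.0000 and ⟨x²⟩ = 0.30266.
(Δx)² = 0.30266 − (0.0000)² = 0.30266.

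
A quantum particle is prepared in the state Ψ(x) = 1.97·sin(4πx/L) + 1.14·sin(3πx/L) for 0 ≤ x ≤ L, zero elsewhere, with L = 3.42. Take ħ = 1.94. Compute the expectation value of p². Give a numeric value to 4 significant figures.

p² Ψ = −ħ² d²Ψ/dx²; ⟨p²⟩ = −ħ² ∫ Ψ*·Ψ'' dx / ∫|Ψ|² dx.
d²/dx² sin(jπx/L) = −(jπ/L)²·sin(jπx/L); on 0 ≤ x ≤ L, ∫sin²(jπx/L) dx = L/2 and ∫sin(jπx/L)·sin(lπx/L) dx = 0 for j ≠ l, so only diagonal terms survive in ∫|Ψ|² and ∫Ψ·Ψ″; ∫Ψ·Ψ′ dx = [Ψ²/2] between the walls = 0.
State is unnormalized: ∫|Ψ|² dx = 8.8587, and ∫Ψ*·(−ħ² Ψ'') dx = 400.73, so ⟨p²⟩ = 400.73 / 8.8587.
⟨p²⟩ = 45.236.

45.24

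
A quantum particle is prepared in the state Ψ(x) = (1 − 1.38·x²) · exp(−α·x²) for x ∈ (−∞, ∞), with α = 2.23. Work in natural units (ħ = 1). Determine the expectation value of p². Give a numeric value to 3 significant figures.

4.32

p² Ψ = −ħ² d²Ψ/dx²; ⟨p²⟩ = −ħ² ∫ Ψ*·Ψ'' dx / ∫|Ψ|² dx.
Expand each integrand as polynomial × e^(−2αx²) and use ∫x^(2j)·e^(−2αx²) dx = (2j−1)!!/(4α)^j · √(π/(2α)), odd powers → 0; here √(π/(2α)) = 0.83928. Differentiate with the product rule, d/dx e^(−αx²) = −2αx·e^(−αx²).
State is unnormalized: ∫|Ψ|² dx = 0.63986, and ∫Ψ*·(−ħ² Ψ'') dx = 2.7643, so ⟨p²⟩ = 2.7643 / 0.63986.
⟨p²⟩ = 4.3201.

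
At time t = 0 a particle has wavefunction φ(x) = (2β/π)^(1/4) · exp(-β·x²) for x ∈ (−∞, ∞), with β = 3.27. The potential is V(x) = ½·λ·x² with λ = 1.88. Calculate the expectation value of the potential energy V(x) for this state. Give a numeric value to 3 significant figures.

0.0719

⟨V⟩ = ∫ V(x)·|φ|² dx.
Gaussian moments: ∫x^(2j)·e^(−2βx²) dx = (2j−1)!!/(4β)^j · √(π/(2β)), odd powers integrate to 0; here √(π/(2β)) = 0.69308.
⟨V⟩ = 0.071865.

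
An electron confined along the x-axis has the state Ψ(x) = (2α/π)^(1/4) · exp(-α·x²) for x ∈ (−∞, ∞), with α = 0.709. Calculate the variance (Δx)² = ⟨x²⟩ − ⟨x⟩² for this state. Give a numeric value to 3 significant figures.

Compute ⟨x⟩ and ⟨x²⟩ separately, then (Δx)² = ⟨x²⟩ − ⟨x⟩².
Gaussian moments: ∫x^(2j)·e^(−2αx²) dx = (2j−1)!!/(4α)^j · √(π/(2α)), odd powers integrate to 0; here √(π/(2α)) = 1.4885.
⟨x⟩ = 0.0000 and ⟨x²⟩ = 0.35261.
(Δx)² = 0.35261 − (0.0000)² = 0.35261.

0.353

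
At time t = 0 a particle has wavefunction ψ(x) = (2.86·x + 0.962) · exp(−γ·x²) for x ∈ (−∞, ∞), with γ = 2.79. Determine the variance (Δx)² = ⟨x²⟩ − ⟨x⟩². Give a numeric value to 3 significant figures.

Compute ⟨x⟩ and ⟨x²⟩ separately, then (Δx)² = ⟨x²⟩ − ⟨x⟩².
Expand each integrand as polynomial × e^(−2γx²) and use ∫x^(2j)·e^(−2γx²) dx = (2j−1)!!/(4γ)^j · √(π/(2γ)), odd powers → 0; here √(π/(2γ)) = 0.75034.
Normalization: ∫|ψ|² dx = 1.2444.
⟨x⟩ = 0.29732 and ⟨x²⟩ = 0.16881.
(Δx)² = 0.16881 − (0.29732)² = 0.080412.

0.0804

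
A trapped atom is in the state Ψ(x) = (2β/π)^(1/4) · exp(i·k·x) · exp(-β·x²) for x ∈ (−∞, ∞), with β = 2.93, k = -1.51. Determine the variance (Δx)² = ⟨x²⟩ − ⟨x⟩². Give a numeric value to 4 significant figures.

0.08532

Compute ⟨x⟩ and ⟨x²⟩ separately, then (Δx)² = ⟨x²⟩ − ⟨x⟩².
Gaussian moments: ∫x^(2j)·e^(−2βx²) dx = (2j−1)!!/(4β)^j · √(π/(2β)), odd powers integrate to 0; here √(π/(2β)) = 0.73219.
⟨x⟩ = 0.0000 and ⟨x²⟩ = 0.085324.
(Δx)² = 0.085324 − (0.0000)² = 0.085324.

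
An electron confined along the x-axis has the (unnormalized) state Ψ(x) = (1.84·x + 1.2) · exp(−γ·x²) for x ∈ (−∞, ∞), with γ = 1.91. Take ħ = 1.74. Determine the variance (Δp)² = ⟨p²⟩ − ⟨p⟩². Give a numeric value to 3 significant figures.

Compute ⟨p⟩ and ⟨p²⟩ separately; (Δp)² = ⟨p²⟩ − ⟨p⟩².
Expand each integrand as polynomial × e^(−2γx²) and use ∫x^(2j)·e^(−2γx²) dx = (2j−1)!!/(4γ)^j · √(π/(2γ)), odd powers → 0; here √(π/(2γ)) = 0.90687. Differentiate with the product rule, d/dx e^(−γx²) = −2γx·e^(−γx²).
Normalization: ∫|Ψ|² dx = 1.7078.
⟨p⟩ = 0.0000 and ⟨p²⟩ = 8.5043.
(Δp)² = 8.5043 − (0.0000)² = 8.5043.

8.50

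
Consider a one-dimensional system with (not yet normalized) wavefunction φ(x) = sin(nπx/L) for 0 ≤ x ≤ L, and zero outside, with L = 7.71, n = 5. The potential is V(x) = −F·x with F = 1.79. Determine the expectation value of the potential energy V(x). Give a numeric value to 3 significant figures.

⟨V⟩ = ∫ V(x)·|φ|² dx / ∫|φ|² dx.
With sin²θ = (1 − cos2θ)/2 on 0 ≤ x ≤ L: ∫sin²(nπx/L) dx = L/2, ∫x·sin²(nπx/L) dx = L²/4, ∫x²·sin²(nπx/L) dx = L³·(1/6 − 1/(4n²π²)); higher powers xᵏ the same way, integrating xᵏ·cos(2nπx/L) by parts.
State is unnormalized: ∫|φ|² dx = 3.8550, and ∫φ*·V(x)·φ dx = -26.601, so ⟨V⟩ = -26.601 / 3.8550.
⟨V⟩ = -6.9005.

-6.90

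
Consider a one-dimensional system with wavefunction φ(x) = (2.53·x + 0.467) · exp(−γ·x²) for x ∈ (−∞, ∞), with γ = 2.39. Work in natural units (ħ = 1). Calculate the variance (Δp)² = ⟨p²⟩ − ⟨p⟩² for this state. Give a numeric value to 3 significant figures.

6.00

Compute ⟨p⟩ and ⟨p²⟩ separately; (Δp)² = ⟨p²⟩ − ⟨p⟩².
Expand each integrand as polynomial × e^(−2γx²) and use ∫x^(2j)·e^(−2γx²) dx = (2j−1)!!/(4γ)^j · √(π/(2γ)), odd powers → 0; here √(π/(2γ)) = 0.81070. Differentiate with the product rule, d/dx e^(−γx²) = −2γx·e^(−γx²).
Normalization: ∫|φ|² dx = 0.71961.
⟨p⟩ = 0.0000 and ⟨p²⟩ = 5.9956.
(Δp)² = 5.9956 − (0.0000)² = 5.9956.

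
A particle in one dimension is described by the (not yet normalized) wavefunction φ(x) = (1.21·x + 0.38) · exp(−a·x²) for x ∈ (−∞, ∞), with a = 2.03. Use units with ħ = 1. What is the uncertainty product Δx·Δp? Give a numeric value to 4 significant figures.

Δx = √(⟨x²⟩−⟨x⟩²), Δp = √(⟨p²⟩−⟨p⟩²).
Expand each integrand as polynomial × e^(−2ax²) and use ∫x^(2j)·e^(−2ax²) dx = (2j−1)!!/(4a)^j · √(π/(2a)), odd powers → 0; here √(π/(2a)) = 0.87965. Differentiate with the product rule, d/dx e^(−ax²) = −2ax·e^(−ax²).
Normalization: ∫|φ|² dx = 0.28563.
⟨x⟩ = 0.34878, ⟨x²⟩ = 0.25992 ⇒ Δx = 0.37186.
⟨p⟩ = 0.0000, ⟨p²⟩ = 4.2845 ⇒ Δp = 2.0699.
Δx·Δp = 0.76971.

0.7697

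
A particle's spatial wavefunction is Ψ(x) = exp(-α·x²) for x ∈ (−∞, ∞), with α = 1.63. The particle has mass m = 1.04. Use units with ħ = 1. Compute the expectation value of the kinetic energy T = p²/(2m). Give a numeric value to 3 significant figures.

0.784

T = −(ħ²/2m) d²/dx², so ⟨T⟩ = −(ħ²/2m) ∫ Ψ*·Ψ'' dx / ∫|Ψ|² dx; with m = 1.04.
Gaussian moments: ∫x^(2j)·e^(−2αx²) dx = (2j−1)!!/(4α)^j · √(π/(2α)), odd powers integrate to 0; here √(π/(2α)) = 0.98167. Derivatives: d/dx e^(−αx²) = −2αx·e^(−αx²), d²/dx² e^(−αx²) = (4α²x² − 2α)·e^(−αx²).
State is unnormalized: ∫|Ψ|² dx = 0.98167, and ∫Ψ*·(−ħ²/2m · Ψ'') dx = 0.76929, so ⟨T⟩ = 0.76929 / 0.98167.
⟨T⟩ = 0.78365.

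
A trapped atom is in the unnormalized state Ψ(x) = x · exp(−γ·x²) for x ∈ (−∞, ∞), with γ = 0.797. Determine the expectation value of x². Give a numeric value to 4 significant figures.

0.9410

⟨x²⟩ = ∫ x²·|Ψ|² dx / ∫|Ψ|² dx (integrals over the domain).
Expand each integrand as polynomial × e^(−2γx²) and use ∫x^(2j)·e^(−2γx²) dx = (2j−1)!!/(4γ)^j · √(π/(2γ)), odd powers → 0; here √(π/(2γ)) = 1.4039.
State is unnormalized: ∫|Ψ|² dx = 0.44036, and ∫Ψ*·x²·Ψ dx = 0.41440, so ⟨x²⟩ = 0.41440 / 0.44036.
⟨x²⟩ = 0.94103.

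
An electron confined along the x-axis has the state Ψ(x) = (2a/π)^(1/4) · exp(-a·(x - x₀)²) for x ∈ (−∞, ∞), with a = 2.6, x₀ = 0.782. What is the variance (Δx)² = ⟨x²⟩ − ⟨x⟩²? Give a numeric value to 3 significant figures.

Compute ⟨x⟩ and ⟨x²⟩ separately, then (Δx)² = ⟨x²⟩ − ⟨x⟩².
Gaussian moments (u = x − x₀): ∫u^(2j)·e^(−2au²) du = (2j−1)!!/(4a)^j · √(π/(2a)), odd powers integrate to 0; here √(π/(2a)) = 0.77727.
⟨x⟩ = 0.78200 and ⟨x²⟩ = 0.70768.
(Δx)² = 0.70768 − (0.78200)² = 0.096154.

0.0962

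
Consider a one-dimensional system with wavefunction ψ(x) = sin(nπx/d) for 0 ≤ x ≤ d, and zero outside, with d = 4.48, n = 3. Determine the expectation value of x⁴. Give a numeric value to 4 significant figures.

⟨x⁴⟩ = ∫ x⁴·|ψ|² dx / ∫|ψ|² dx (integrals over the domain).
With sin²θ = (1 − cos2θ)/2 on 0 ≤ x ≤ d: ∫sin²(nπx/d) dx = d/2, ∫x·sin²(nπx/d) dx = d²/4, ∫x²·sin²(nπx/d) dx = d³·(1/6 − 1/(4n²π²)); higher powers xᵏ the same way, integrating xᵏ·cos(2nπx/d) by parts.
State is unnormalized: ∫|ψ|² dx = 2.2400, and ∫ψ*·x⁴·ψ dx = 170.48, so ⟨x⁴⟩ = 170.48 / 2.2400.
⟨x⁴⟩ = 76.106.

76.11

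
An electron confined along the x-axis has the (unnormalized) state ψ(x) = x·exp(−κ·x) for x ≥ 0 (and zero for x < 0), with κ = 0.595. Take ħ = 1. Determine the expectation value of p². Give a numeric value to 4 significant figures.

p² ψ = −ħ² d²ψ/dx²; ⟨p²⟩ = −ħ² ∫ ψ*·ψ'' dx / ∫|ψ|² dx.
Differentiate x·exp(−κ·x) with the product rule; every integrand then reduces to terms xʲ·e^(−2κx) on [0, ∞), with ∫₀^∞ xʲ·e^(−2κx) dx = j!/(2κ)^(j+1).
State is unnormalized: ∫|ψ|² dx = 1.1868, and ∫ψ*·(−ħ² ψ'') dx = 0.42017, so ⟨p²⟩ = 0.42017 / 1.1868.
⟨p²⟩ = 0.35403.

0.3540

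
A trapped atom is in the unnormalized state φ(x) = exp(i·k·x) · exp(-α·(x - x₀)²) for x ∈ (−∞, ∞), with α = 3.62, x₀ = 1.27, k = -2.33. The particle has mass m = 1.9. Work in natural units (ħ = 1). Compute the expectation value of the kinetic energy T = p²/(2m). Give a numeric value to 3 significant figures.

T = −(ħ²/2m) d²/dx², so ⟨T⟩ = −(ħ²/2m) ∫ φ*·φ'' dx / ∫|φ|² dx; with m = 1.9.
Gaussian moments (u = x − x₀): ∫u^(2j)·e^(−2αu²) du = (2j−1)!!/(4α)^j · √(π/(2α)), odd powers integrate to 0; here √(π/(2α)) = 0.65873. Derivatives: φ′ = (ik − 2αu)·φ, φ″ = ((ik − 2αu)² − 2α)·φ; the odd-in-u pieces drop out.
State is unnormalized: ∫|φ|² dx = 0.65873, and ∫φ*·(−ħ²/2m · φ'') dx = 1.5686, so ⟨T⟩ = 1.5686 / 0.65873.
⟨T⟩ = 2.3813.

2.38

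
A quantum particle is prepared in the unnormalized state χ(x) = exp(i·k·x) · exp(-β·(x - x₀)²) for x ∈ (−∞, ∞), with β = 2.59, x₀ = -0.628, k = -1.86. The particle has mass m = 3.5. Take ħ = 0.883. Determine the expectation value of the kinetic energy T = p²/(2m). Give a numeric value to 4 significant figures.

T = −(ħ²/2m) d²/dx², so ⟨T⟩ = −(ħ²/2m) ∫ χ*·χ'' dx / ∫|χ|² dx; with m = 3.5.
Gaussian moments (u = x − x₀): ∫u^(2j)·e^(−2βu²) du = (2j−1)!!/(4β)^j · √(π/(2β)), odd powers integrate to 0; here √(π/(2β)) = 0.77877. Derivatives: χ′ = (ik − 2βu)·χ, χ″ = ((ik − 2βu)² − 2β)·χ; the odd-in-u pieces drop out.
State is unnormalized: ∫|χ|² dx = 0.77877, and ∫χ*·(−ħ²/2m · χ'') dx = 0.52476, so ⟨T⟩ = 0.52476 / 0.77877.
⟨T⟩ = 0.67383.

0.6738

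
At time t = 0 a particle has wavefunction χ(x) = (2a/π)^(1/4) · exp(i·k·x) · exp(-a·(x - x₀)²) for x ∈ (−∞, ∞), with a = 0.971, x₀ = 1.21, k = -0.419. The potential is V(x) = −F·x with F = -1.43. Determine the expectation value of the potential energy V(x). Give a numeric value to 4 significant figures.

⟨V⟩ = ∫ V(x)·|χ|² dx.
Gaussian moments (u = x − x₀): ∫u^(2j)·e^(−2au²) du = (2j−1)!!/(4a)^j · √(π/(2a)), odd powers integrate to 0; here √(π/(2a)) = 1.2719.
⟨V⟩ = 1.7303.

1.730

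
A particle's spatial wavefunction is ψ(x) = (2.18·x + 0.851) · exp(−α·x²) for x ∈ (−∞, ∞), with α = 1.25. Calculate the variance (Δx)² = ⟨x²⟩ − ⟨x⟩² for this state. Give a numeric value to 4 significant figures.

Compute ⟨x⟩ and ⟨x²⟩ separately, then (Δx)² = ⟨x²⟩ − ⟨x⟩².
Expand each integrand as polynomial × e^(−2αx²) and use ∫x^(2j)·e^(−2αx²) dx = (2j−1)!!/(4α)^j · √(π/(2α)), odd powers → 0; here √(π/(2α)) = 1.1210.
Normalization: ∫|ψ|² dx = 1.8773.
⟨x⟩ = 0.44311 and ⟨x²⟩ = 0.42702.
(Δx)² = 0.42702 − (0.44311)² = 0.23067.

0.2307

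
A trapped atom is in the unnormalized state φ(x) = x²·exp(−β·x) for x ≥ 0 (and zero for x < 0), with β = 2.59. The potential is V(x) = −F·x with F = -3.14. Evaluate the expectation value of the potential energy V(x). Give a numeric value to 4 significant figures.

⟨V⟩ = ∫ V(x)·|φ|² dx / ∫|φ|² dx.
Every integrand reduces to terms xʲ·e^(−2βx) on [0, ∞); use ∫₀^∞ xʲ·e^(−2βx) dx = j!/(2β)^(j+1).
State is unnormalized: ∫|φ|² dx = 0.0064352, and ∫φ*·V(x)·φ dx = 0.019504, so ⟨V⟩ = 0.019504 / 0.0064352.
⟨V⟩ = 3.0309.

3.031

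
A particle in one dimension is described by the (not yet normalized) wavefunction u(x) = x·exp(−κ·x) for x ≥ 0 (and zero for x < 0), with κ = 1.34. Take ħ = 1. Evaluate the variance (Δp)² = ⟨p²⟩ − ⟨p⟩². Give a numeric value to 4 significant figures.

Compute ⟨p⟩ and ⟨p²⟩ separately; (Δp)² = ⟨p²⟩ − ⟨p⟩².
Differentiate x·exp(−κ·x) with the product rule; every integrand then reduces to terms xʲ·e^(−2κx) on [0, ∞), with ∫₀^∞ xʲ·e^(−2κx) dx = j!/(2κ)^(j+1).
Normalization: ∫|u|² dx = 0.10390.
⟨p⟩ = 0.0000 and ⟨p²⟩ = 1.7956.
(Δp)² = 1.7956 − (0.0000)² = 1.7956.

1.796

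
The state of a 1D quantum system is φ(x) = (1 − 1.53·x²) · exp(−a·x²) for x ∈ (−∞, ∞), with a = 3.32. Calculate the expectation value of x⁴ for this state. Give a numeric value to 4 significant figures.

⟨x⁴⟩ = ∫ x⁴·|φ|² dx / ∫|φ|² dx (integrals over the domain).
Expand each integrand as polynomial × e^(−2ax²) and use ∫x^(2j)·e^(−2ax²) dx = (2j−1)!!/(4a)^j · √(π/(2a)), odd powers → 0; here √(π/(2a)) = 0.68785.
State is unnormalized: ∫|φ|² dx = 0.55674, and ∫φ*·x⁴·φ dx = 0.0036561, so ⟨x⁴⟩ = 0.0036561 / 0.55674.
⟨x⁴⟩ = 0.0065670.

0.006567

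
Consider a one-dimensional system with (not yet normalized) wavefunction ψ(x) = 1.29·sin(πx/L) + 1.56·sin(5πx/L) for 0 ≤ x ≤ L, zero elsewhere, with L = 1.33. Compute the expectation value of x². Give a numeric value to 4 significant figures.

⟨x²⟩ = ∫ x²·|ψ|² dx / ∫|ψ|² dx (integrals over the domain).
On 0 ≤ x ≤ L (j ≠ l): ∫sin²(jπx/L) dx = L/2, ∫sin(jπx/L)·sin(lπx/L) dx = 0; diagonal moments ∫x·sin²(jπx/L) dx = L²/4, ∫x²·sin²(jπx/L) dx = L³·(1/6 − 1/(4j²π²)); cross terms ∫x·sin(jπx/L)·sin(lπx/L) dx = 0 for j + l even and −4jlL²/(π²(j² − l²)²) for j + l odd, ∫x²·sin(jπx/L)·sin(lπx/L) dx = (−1)^(j+l)·4jlL³/(π²(j² − l²)²); higher powers the same way via product-to-sum and parts.
State is unnormalized: ∫|ψ|² dx = 2.7250, and ∫ψ*·x²·ψ dx = 1.5351, so ⟨x²⟩ = 1.5351 / 2.7250.
⟨x²⟩ = 0.56334.

0.5633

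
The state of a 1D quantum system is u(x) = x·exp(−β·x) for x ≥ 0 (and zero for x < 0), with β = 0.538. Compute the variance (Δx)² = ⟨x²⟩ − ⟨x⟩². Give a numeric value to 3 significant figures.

2.59

Compute ⟨x⟩ and ⟨x²⟩ separately, then (Δx)² = ⟨x²⟩ − ⟨x⟩².
Every integrand reduces to terms xʲ·e^(−2βx) on [0, ∞); use ∫₀^∞ xʲ·e^(−2βx) dx = j!/(2β)^(j+1).
Normalization: ∫|u|² dx = 1.6054.
⟨x⟩ = 2.7881 and ⟨x²⟩ = 10.365.
(Δx)² = 10.365 − (2.7881)² = 2.5912.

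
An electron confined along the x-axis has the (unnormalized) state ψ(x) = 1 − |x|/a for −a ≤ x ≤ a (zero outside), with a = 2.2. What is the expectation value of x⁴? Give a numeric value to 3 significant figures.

⟨x⁴⟩ = ∫ x⁴·|ψ|² dx / ∫|ψ|² dx (integrals over the domain).
ψ is even, so ∫ over [−a, a] = 2∫₀ᵃ with ψ = 1 − x/a there: ∫₀ᵃ (1 − x/a)² dx = a/3, ∫₀ᵃ x²(1 − x/a)² dx = a³/30, ∫₀ᵃ x⁴(1 − x/a)² dx = a⁵/105.
State is unnormalized: ∫|ψ|² dx = 1.4667, and ∫ψ*·x⁴·ψ dx = 0.98164, so ⟨x⁴⟩ = 0.98164 / 1.4667.
⟨x⁴⟩ = 0.66930.

0.669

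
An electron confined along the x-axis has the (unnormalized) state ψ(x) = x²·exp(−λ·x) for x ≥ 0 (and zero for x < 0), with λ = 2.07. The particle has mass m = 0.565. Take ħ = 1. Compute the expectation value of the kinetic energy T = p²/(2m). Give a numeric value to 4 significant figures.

T = −(ħ²/2m) d²/dx², so ⟨T⟩ = −(ħ²/2m) ∫ ψ*·ψ'' dx / ∫|ψ|² dx; with m = 0.565.
Differentiate x²·exp(−λ·x) with the product rule; every integrand then reduces to terms xʲ·e^(−2λx) on [0, ∞), with ∫₀^∞ xʲ·e^(−2λx) dx = j!/(2λ)^(j+1).
State is unnormalized: ∫|ψ|² dx = 0.019734, and ∫ψ*·(−ħ²/2m · ψ'') dx = 0.024943, so ⟨T⟩ = 0.024943 / 0.019734.
⟨T⟩ = 1.2640.

1.264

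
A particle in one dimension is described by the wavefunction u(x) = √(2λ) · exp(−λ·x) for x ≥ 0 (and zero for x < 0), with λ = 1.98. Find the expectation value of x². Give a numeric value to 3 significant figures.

⟨x²⟩ = ∫ x²·|u|² dx (integrals over the domain).
Every integrand reduces to terms xʲ·e^(−2λx) on [0, ∞); use ∫₀^∞ xʲ·e^(−2λx) dx = j!/(2λ)^(j+1).
⟨x²⟩ = 0.12754.

0.128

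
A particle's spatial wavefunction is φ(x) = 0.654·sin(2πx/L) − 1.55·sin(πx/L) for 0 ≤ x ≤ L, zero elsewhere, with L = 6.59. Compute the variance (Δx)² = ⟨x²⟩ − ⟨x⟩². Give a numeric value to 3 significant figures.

0.945

Compute ⟨x⟩ and ⟨x²⟩ separately, then (Δx)² = ⟨x²⟩ − ⟨x⟩².
On 0 ≤ x ≤ L (j ≠ l): ∫sin²(jπx/L) dx = L/2, ∫sin(jπx/L)·sin(lπx/L) dx = 0; diagonal moments ∫x·sin²(jπx/L) dx = L²/4, ∫x²·sin²(jπx/L) dx = L³·(1/6 − 1/(4j²π²)); cross terms ∫x·sin(jπx/L)·sin(lπx/L) dx = 0 for j + l even and −4jlL²/(π²(j² − l²)²) for j + l odd, ∫x²·sin(jπx/L)·sin(lπx/L) dx = (−1)^(j+l)·4jlL³/(π²(j² − l²)²); higher powers the same way via product-to-sum and parts.
Normalization: ∫|φ|² dx = 9.3256.
⟨x⟩ = 4.1453 and ⟨x²⟩ = 18.129.
(Δx)² = 18.129 − (4.1453)² = 0.94524.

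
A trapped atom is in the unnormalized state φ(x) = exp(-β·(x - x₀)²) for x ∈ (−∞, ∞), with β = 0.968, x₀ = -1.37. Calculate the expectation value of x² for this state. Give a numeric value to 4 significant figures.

⟨x²⟩ = ∫ x²·|φ|² dx / ∫|φ|² dx (integrals over the domain).
Gaussian moments (u = x − x₀): ∫u^(2j)·e^(−2βu²) du = (2j−1)!!/(4β)^j · √(π/(2β)), odd powers integrate to 0; here √(π/(2β)) = 1.2739.
State is unnormalized: ∫|φ|² dx = 1.2739, and ∫φ*·x²·φ dx = 2.7199, so ⟨x²⟩ = 2.7199 / 1.2739.
⟨x²⟩ = 2.1352.

2.135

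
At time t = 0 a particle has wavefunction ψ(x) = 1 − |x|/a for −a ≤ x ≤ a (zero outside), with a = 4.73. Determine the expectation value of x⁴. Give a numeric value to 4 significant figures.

14.30

⟨x⁴⟩ = ∫ x⁴·|ψ|² dx / ∫|ψ|² dx (integrals over the domain).
ψ is even, so ∫ over [−a, a] = 2∫₀ᵃ with ψ = 1 − x/a there: ∫₀ᵃ (1 − x/a)² dx = a/3, ∫₀ᵃ x²(1 − x/a)² dx = a³/30, ∫₀ᵃ x⁴(1 − x/a)² dx = a⁵/105.
State is unnormalized: ∫|ψ|² dx = 3.1533, and ∫ψ*·x⁴·ψ dx = 45.097, so ⟨x⁴⟩ = 45.097 / 3.1533.
⟨x⁴⟩ = 14.301.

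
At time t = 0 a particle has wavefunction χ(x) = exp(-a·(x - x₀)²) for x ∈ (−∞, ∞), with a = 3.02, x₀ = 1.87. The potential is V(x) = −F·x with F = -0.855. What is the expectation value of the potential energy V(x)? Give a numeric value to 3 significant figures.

⟨V⟩ = ∫ V(x)·|χ|² dx / ∫|χ|² dx.
Gaussian moments (u = x − x₀): ∫u^(2j)·e^(−2au²) du = (2j−1)!!/(4a)^j · √(π/(2a)), odd powers integrate to 0; here √(π/(2a)) = 0.72120.
State is unnormalized: ∫|χ|² dx = 0.72120, and ∫χ*·V(x)·χ dx = 1.1531, so ⟨V⟩ = 1.1531 / 0.72120.
⟨V⟩ = 1.5989.

1.60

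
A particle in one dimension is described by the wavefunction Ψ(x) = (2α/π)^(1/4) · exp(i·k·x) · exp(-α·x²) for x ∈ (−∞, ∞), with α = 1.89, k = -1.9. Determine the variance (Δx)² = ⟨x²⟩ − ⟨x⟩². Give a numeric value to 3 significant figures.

0.132

Compute ⟨x⟩ and ⟨x²⟩ separately, then (Δx)² = ⟨x²⟩ − ⟨x⟩².
Gaussian moments: ∫x^(2j)·e^(−2αx²) dx = (2j−1)!!/(4α)^j · √(π/(2α)), odd powers integrate to 0; here √(π/(2α)) = 0.91165.
⟨x⟩ = 0.0000 and ⟨x²⟩ = 0.13228.
(Δx)² = 0.13228 − (0.0000)² = 0.13228.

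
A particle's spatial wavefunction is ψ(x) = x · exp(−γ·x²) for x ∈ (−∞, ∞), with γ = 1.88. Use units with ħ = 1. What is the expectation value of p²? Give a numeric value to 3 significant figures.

p² ψ = −ħ² d²ψ/dx²; ⟨p²⟩ = −ħ² ∫ ψ*·ψ'' dx / ∫|ψ|² dx.
Expand each integrand as polynomial × e^(−2γx²) and use ∫x^(2j)·e^(−2γx²) dx = (2j−1)!!/(4γ)^j · √(π/(2γ)), odd powers → 0; here √(π/(2γ)) = 0.91407. Differentiate with the product rule, d/dx e^(−γx²) = −2γx·e^(−γx²).
State is unnormalized: ∫|ψ|² dx = 0.12155, and ∫ψ*·(−ħ² ψ'') dx = 0.68555, so ⟨p²⟩ = 0.68555 / 0.12155.
⟨p²⟩ = 5.6400.

5.64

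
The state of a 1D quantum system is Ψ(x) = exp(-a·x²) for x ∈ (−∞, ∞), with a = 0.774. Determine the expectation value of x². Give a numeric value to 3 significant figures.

0.323

⟨x²⟩ = ∫ x²·|Ψ|² dx / ∫|Ψ|² dx (integrals over the domain).
Gaussian moments: ∫x^(2j)·e^(−2ax²) dx = (2j−1)!!/(4a)^j · √(π/(2a)), odd powers integrate to 0; here √(π/(2a)) = 1.4246.
State is unnormalized: ∫|Ψ|² dx = 1.4246, and ∫Ψ*·x²·Ψ dx = 0.46014, so ⟨x²⟩ = 0.46014 / 1.4246.
⟨x²⟩ = 0.32300.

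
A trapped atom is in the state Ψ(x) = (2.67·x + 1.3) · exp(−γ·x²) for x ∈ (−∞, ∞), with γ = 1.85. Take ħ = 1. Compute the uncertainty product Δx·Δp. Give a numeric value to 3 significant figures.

0.588

Δx = √(⟨x²⟩−⟨x⟩²), Δp = √(⟨p²⟩−⟨p⟩²).
Expand each integrand as polynomial × e^(−2γx²) and use ∫x^(2j)·e^(−2γx²) dx = (2j−1)!!/(4γ)^j · √(π/(2γ)), odd powers → 0; here √(π/(2γ)) = 0.92145. Differentiate with the product rule, d/dx e^(−γx²) = −2γx·e^(−γx²).
Normalization: ∫|Ψ|² dx = 2.4450.
⟨x⟩ = 0.35355, ⟨x²⟩ = 0.23326 ⇒ Δx = 0.32903.
⟨p⟩ = 0.0000, ⟨p²⟩ = 3.1934 ⇒ Δp = 1.7870.
Δx·Δp = 0.58798.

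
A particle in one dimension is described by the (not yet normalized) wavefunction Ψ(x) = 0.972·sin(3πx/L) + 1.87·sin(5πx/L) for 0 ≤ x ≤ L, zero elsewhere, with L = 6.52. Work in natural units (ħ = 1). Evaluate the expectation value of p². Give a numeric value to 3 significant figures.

p² Ψ = −ħ² d²Ψ/dx²; ⟨p²⟩ = −ħ² ∫ Ψ*·Ψ'' dx / ∫|Ψ|² dx.
d²/dx² sin(jπx/L) = −(jπ/L)²·sin(jπx/L); on 0 ≤ x ≤ L, ∫sin²(jπx/L) dx = L/2 and ∫sin(jπx/L)·sin(lπx/L) dx = 0 for j ≠ l, so only diagonal terms survive in ∫|Ψ|² and ∫Ψ·Ψ″; ∫Ψ·Ψ′ dx = [Ψ²/2] between the walls = 0.
State is unnormalized: ∫|Ψ|² dx = 14.480, and ∫Ψ*·(−ħ² Ψ'') dx = 72.603, so ⟨p²⟩ = 72.603 / 14.480.
⟨p²⟩ = 5.0141.

5.01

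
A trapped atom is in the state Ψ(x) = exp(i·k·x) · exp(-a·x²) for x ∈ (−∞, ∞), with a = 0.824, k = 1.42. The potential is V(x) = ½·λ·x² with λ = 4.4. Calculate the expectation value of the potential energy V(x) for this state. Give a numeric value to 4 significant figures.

⟨V⟩ = ∫ V(x)·|Ψ|² dx / ∫|Ψ|² dx.
Gaussian moments: ∫x^(2j)·e^(−2ax²) dx = (2j−1)!!/(4a)^j · √(π/(2a)), odd powers integrate to 0; here √(π/(2a)) = 1.3807.
State is unnormalized: ∫|Ψ|² dx = 1.3807, and ∫Ψ*·V(x)·Ψ dx = 0.92158, so ⟨V⟩ = 0.92158 / 1.3807.
⟨V⟩ = 0.66748.

0.6675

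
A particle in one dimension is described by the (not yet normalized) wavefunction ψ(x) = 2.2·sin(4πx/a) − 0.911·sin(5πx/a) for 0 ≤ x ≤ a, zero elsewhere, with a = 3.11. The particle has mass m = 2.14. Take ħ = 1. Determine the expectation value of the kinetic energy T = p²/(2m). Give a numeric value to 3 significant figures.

4.13

T = −(ħ²/2m) d²/dx², so ⟨T⟩ = −(ħ²/2m) ∫ ψ*·ψ'' dx / ∫|ψ|² dx; with m = 2.14.
d²/dx² sin(jπx/a) = −(jπ/a)²·sin(jπx/a); on 0 ≤ x ≤ a, ∫sin²(jπx/a) dx = a/2 and ∫sin(jπx/a)·sin(lπx/a) dx = 0 for j ≠ l, so only diagonal terms survive in ∫|ψ|² and ∫ψ·ψ″; ∫ψ·ψ′ dx = [ψ²/2] between the walls = 0.
State is unnormalized: ∫|ψ|² dx = 8.8167, and ∫ψ*·(−ħ²/2m · ψ'') dx = 36.402, so ⟨T⟩ = 36.402 / 8.8167.
⟨T⟩ = 4.1287.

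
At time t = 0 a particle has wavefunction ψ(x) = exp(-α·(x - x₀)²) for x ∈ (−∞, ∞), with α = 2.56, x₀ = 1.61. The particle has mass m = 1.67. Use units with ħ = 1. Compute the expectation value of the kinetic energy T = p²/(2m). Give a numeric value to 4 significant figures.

T = −(ħ²/2m) d²/dx², so ⟨T⟩ = −(ħ²/2m) ∫ ψ*·ψ'' dx / ∫|ψ|² dx; with m = 1.67.
Gaussian moments (u = x − x₀): ∫u^(2j)·e^(−2αu²) du = (2j−1)!!/(4α)^j · √(π/(2α)), odd powers integrate to 0; here √(π/(2α)) = 0.78332. Derivatives: d/dx e^(−αu²) = −2αu·e^(−αu²), d²/dx² e^(−αu²) = (4α²u² − 2α)·e^(−αu²).
State is unnormalized: ∫|ψ|² dx = 0.78332, and ∫ψ*·(−ħ²/2m · ψ'') dx = 0.60039, so ⟨T⟩ = 0.60039 / 0.78332.
⟨T⟩ = 0.76647.

0.7665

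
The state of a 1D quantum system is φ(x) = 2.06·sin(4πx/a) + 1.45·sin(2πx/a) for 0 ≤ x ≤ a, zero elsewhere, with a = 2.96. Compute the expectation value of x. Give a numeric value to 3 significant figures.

⟨x⟩ = ∫ x·|φ|² dx / ∫|φ|² dx (integrals over the domain).
On 0 ≤ x ≤ a (j ≠ l): ∫sin²(jπx/a) dx = a/2, ∫sin(jπx/a)·sin(lπx/a) dx = 0; diagonal moments ∫x·sin²(jπx/a) dx = a²/4, ∫x²·sin²(jπx/a) dx = a³·(1/6 − 1/(4j²π²)); cross terms ∫x·sin(jπx/a)·sin(lπx/a) dx = 0 for j + l even and −4jla²/(π²(j² − l²)²) for j + l odd, ∫x²·sin(jπx/a)·sin(lπx/a) dx = (−1)^(j+l)·4jla³/(π²(j² − l²)²); higher powers the same way via product-to-sum and parts.
State is unnormalized: ∫|φ|² dx = 9.3922, and ∫φ*·x·φ dx = 13.900, so ⟨x⟩ = 13.900 / 9.3922.
⟨x⟩ = 1.4800.

1.48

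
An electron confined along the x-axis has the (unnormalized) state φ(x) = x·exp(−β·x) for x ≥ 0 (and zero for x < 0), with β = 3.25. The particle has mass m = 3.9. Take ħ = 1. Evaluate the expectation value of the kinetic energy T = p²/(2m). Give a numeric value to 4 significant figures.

1.354

T = −(ħ²/2m) d²/dx², so ⟨T⟩ = −(ħ²/2m) ∫ φ*·φ'' dx / ∫|φ|² dx; with m = 3.9.
Differentiate x·exp(−β·x) with the product rule; every integrand then reduces to terms xʲ·e^(−2βx) on [0, ∞), with ∫₀^∞ xʲ·e^(−2βx) dx = j!/(2β)^(j+1).
State is unnormalized: ∫|φ|² dx = 0.0072827, and ∫φ*·(−ħ²/2m · φ'') dx = 0.0098619, so ⟨T⟩ = 0.0098619 / 0.0072827.
⟨T⟩ = 1.3542.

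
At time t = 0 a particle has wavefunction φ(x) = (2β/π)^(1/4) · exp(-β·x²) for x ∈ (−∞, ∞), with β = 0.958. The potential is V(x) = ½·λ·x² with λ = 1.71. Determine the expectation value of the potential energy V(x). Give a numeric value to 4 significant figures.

0.2231

⟨V⟩ = ∫ V(x)·|φ|² dx.
Gaussian moments: ∫x^(2j)·e^(−2βx²) dx = (2j−1)!!/(4β)^j · √(π/(2β)), odd powers integrate to 0; here √(π/(2β)) = 1.2805.
⟨V⟩ = 0.22312.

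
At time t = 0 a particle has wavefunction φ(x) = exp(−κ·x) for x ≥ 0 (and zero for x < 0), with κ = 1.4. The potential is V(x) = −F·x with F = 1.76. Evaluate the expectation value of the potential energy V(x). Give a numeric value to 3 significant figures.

-0.629

⟨V⟩ = ∫ V(x)·|φ|² dx / ∫|φ|² dx.
Every integrand reduces to terms xʲ·e^(−2κx) on [0, ∞); use ∫₀^∞ xʲ·e^(−2κx) dx = j!/(2κ)^(j+1).
State is unnormalized: ∫|φ|² dx = 0.35714, and ∫φ*·V(x)·φ dx = -0.22449, so ⟨V⟩ = -0.22449 / 0.35714.
⟨V⟩ = -0.62857.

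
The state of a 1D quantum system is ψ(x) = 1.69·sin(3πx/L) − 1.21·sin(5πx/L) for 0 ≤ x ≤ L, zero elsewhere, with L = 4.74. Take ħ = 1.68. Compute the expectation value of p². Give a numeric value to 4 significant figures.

17.88

p² ψ = −ħ² d²ψ/dx²; ⟨p²⟩ = −ħ² ∫ ψ*·ψ'' dx / ∫|ψ|² dx.
d²/dx² sin(jπx/L) = −(jπ/L)²·sin(jπx/L); on 0 ≤ x ≤ L, ∫sin²(jπx/L) dx = L/2 and ∫sin(jπx/L)·sin(lπx/L) dx = 0 for j ≠ l, so only diagonal terms survive in ∫|ψ|² and ∫ψ·ψ″; ∫ψ·ψ′ dx = [ψ²/2] between the walls = 0.
State is unnormalized: ∫|ψ|² dx = 10.239, and ∫ψ*·(−ħ² ψ'') dx = 183.08, so ⟨p²⟩ = 183.08 / 10.239.
⟨p²⟩ = 17.881.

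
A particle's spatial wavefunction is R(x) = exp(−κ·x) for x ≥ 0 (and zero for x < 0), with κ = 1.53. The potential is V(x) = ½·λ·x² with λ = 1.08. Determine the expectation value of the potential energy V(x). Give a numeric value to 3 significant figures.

⟨V⟩ = ∫ V(x)·|R|² dx / ∫|R|² dx.
Every integrand reduces to terms xʲ·e^(−2κx) on [0, ∞); use ∫₀^∞ xʲ·e^(−2κx) dx = j!/(2κ)^(j+1).
State is unnormalized: ∫|R|² dx = 0.32680, and ∫R*·V(x)·R dx = 0.037693, so ⟨V⟩ = 0.037693 / 0.32680.
⟨V⟩ = 0.11534.

0.115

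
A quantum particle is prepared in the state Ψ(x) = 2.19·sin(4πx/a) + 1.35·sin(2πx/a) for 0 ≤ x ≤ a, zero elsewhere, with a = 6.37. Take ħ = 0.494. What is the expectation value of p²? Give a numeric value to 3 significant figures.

p² Ψ = −ħ² d²Ψ/dx²; ⟨p²⟩ = −ħ² ∫ Ψ*·Ψ'' dx / ∫|Ψ|² dx.
d²/dx² sin(jπx/a) = −(jπ/a)²·sin(jπx/a); on 0 ≤ x ≤ a, ∫sin²(jπx/a) dx = a/2 and ∫sin(jπx/a)·sin(lπx/a) dx = 0 for j ≠ l, so only diagonal terms survive in ∫|Ψ|² and ∫Ψ·Ψ″; ∫Ψ·Ψ′ dx = [Ψ²/2] between the walls = 0.
State is unnormalized: ∫|Ψ|² dx = 21.080, and ∫Ψ*·(−ħ² Ψ'') dx = 15.886, so ⟨p²⟩ = 15.886 / 21.080.
⟨p²⟩ = 0.75358.

0.754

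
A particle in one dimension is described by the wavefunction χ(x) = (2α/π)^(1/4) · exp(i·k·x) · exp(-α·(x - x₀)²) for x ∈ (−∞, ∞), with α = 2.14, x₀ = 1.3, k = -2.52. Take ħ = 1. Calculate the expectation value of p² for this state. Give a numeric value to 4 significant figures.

p² χ = −ħ² d²χ/dx²; ⟨p²⟩ = −ħ² ∫ χ*·χ'' dx.
Gaussian moments (u = x − x₀): ∫u^(2j)·e^(−2αu²) du = (2j−1)!!/(4α)^j · √(π/(2α)), odd powers integrate to 0; here √(π/(2α)) = 0.85675. Derivatives: χ′ = (ik − 2αu)·χ, χ″ = ((ik − 2αu)² − 2α)·χ; the odd-in-u pieces drop out.
⟨p²⟩ = 8.4904.

8.490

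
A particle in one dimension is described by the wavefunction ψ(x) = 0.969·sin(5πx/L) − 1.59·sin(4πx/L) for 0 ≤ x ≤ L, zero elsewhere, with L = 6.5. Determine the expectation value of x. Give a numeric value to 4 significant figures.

4.406

⟨x⟩ = ∫ x·|ψ|² dx / ∫|ψ|² dx (integrals over the domain).
On 0 ≤ x ≤ L (j ≠ l): ∫sin²(jπx/L) dx = L/2, ∫sin(jπx/L)·sin(lπx/L) dx = 0; diagonal moments ∫x·sin²(jπx/L) dx = L²/4, ∫x²·sin²(jπx/L) dx = L³·(1/6 − 1/(4j²π²)); cross terms ∫x·sin(jπx/L)·sin(lπx/L) dx = 0 for j + l even and −4jlL²/(π²(j² − l²)²) for j + l odd, ∫x²·sin(jπx/L)·sin(lπx/L) dx = (−1)^(j+l)·4jlL³/(π²(j² − l²)²); higher powers the same way via product-to-sum and parts.
State is unnormalized: ∫|ψ|² dx = 11.268, and ∫ψ*·x·ψ dx = 49.649, so ⟨x⟩ = 49.649 / 11.268.
⟨x⟩ = 4.4062.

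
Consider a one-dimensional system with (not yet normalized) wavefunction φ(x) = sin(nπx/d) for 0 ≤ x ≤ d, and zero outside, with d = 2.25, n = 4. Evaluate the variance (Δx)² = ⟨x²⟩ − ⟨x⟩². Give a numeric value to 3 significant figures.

0.406

Compute ⟨x⟩ and ⟨x²⟩ separately, then (Δx)² = ⟨x²⟩ − ⟨x⟩².
With sin²θ = (1 − cos2θ)/2 on 0 ≤ x ≤ d: ∫sin²(nπx/d) dx = d/2, ∫x·sin²(nπx/d) dx = d²/4, ∫x²·sin²(nπx/d) dx = d³·(1/6 − 1/(4n²π²)); higher powers xᵏ the same way, integrating xᵏ·cos(2nπx/d) by parts.
Normalization: ∫|φ|² dx = 1.1250.
⟨x⟩ = 1.1250 and ⟨x²⟩ = 1.6715.
(Δx)² = 1.6715 − (1.1250)² = 0.40585.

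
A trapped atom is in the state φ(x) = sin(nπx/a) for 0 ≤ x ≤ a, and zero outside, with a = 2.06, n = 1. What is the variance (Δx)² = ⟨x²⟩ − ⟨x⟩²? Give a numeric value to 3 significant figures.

0.139

Compute ⟨x⟩ and ⟨x²⟩ separately, then (Δx)² = ⟨x²⟩ − ⟨x⟩².
With sin²θ = (1 − cos2θ)/2 on 0 ≤ x ≤ a: ∫sin²(nπx/a) dx = a/2, ∫x·sin²(nπx/a) dx = a²/4, ∫x²·sin²(nπx/a) dx = a³·(1/6 − 1/(4n²π²)); higher powers xᵏ the same way, integrating xᵏ·cos(2nπx/a) by parts.
Normalization: ∫|φ|² dx = 1.0300.
⟨x⟩ = 1.0300 and ⟨x²⟩ = 1.1996.
(Δx)² = 1.1996 − (1.0300)² = 0.13865.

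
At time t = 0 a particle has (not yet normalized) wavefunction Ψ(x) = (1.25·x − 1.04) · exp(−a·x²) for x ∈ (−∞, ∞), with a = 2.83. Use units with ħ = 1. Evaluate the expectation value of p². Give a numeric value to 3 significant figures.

3.47

p² Ψ = −ħ² d²Ψ/dx²; ⟨p²⟩ = −ħ² ∫ Ψ*·Ψ'' dx / ∫|Ψ|² dx.
Expand each integrand as polynomial × e^(−2ax²) and use ∫x^(2j)·e^(−2ax²) dx = (2j−1)!!/(4a)^j · √(π/(2a)), odd powers → 0; here √(π/(2a)) = 0.74502. Differentiate with the product rule, d/dx e^(−ax²) = −2ax·e^(−ax²).
State is unnormalized: ∫|Ψ|² dx = 0.90865, and ∫Ψ*·(−ħ² Ψ'') dx = 3.1535, so ⟨p²⟩ = 3.1535 / 0.90865.
⟨p²⟩ = 3.4706.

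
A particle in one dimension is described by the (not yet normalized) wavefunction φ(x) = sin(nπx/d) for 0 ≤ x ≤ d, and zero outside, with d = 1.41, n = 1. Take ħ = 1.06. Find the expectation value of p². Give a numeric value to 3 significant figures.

p² φ = −ħ² d²φ/dx²; ⟨p²⟩ = −ħ² ∫ φ*·φ'' dx / ∫|φ|² dx.
d/dx sin(nπx/d) = (nπ/d)·cos(nπx/d) and d²/dx² sin(nπx/d) = −(nπ/d)²·sin(nπx/d); on 0 ≤ x ≤ d, ∫sin²(nπx/d) dx = d/2 and ∫sin(nπx/d)·cos(nπx/d) dx = 0.
State is unnormalized: ∫|φ|² dx = 0.70500, and ∫φ*·(−ħ² φ'') dx = 3.9324, so ⟨p²⟩ = 3.9324 / 0.70500.
⟨p²⟩ = 5.5779.

5.58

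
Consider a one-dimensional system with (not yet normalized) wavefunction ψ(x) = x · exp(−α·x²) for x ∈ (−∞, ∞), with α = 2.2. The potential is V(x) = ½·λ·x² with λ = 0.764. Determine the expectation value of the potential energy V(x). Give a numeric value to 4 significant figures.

0.1302

⟨V⟩ = ∫ V(x)·|ψ|² dx / ∫|ψ|² dx.
Expand each integrand as polynomial × e^(−2αx²) and use ∫x^(2j)·e^(−2αx²) dx = (2j−1)!!/(4α)^j · √(π/(2α)), odd powers → 0; here √(π/(2α)) = 0.84498.
State is unnormalized: ∫|ψ|² dx = 0.096021, and ∫ψ*·V(x)·ψ dx = 0.012505, so ⟨V⟩ = 0.012505 / 0.096021.
⟨V⟩ = 0.13023.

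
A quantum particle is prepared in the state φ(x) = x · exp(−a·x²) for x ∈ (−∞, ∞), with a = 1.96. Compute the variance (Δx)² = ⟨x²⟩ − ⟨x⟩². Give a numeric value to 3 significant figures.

Compute ⟨x⟩ and ⟨x²⟩ separately, then (Δx)² = ⟨x²⟩ − ⟨x⟩².
Expand each integrand as polynomial × e^(−2ax²) and use ∫x^(2j)·e^(−2ax²) dx = (2j−1)!!/(4a)^j · √(π/(2a)), odd powers → 0; here √(π/(2a)) = 0.89522.
Normalization: ∫|φ|² dx = 0.11419.
⟨x⟩ = 0.0000 and ⟨x²⟩ = 0.38265.
(Δx)² = 0.38265 − (0.0000)² = 0.38265.

0.383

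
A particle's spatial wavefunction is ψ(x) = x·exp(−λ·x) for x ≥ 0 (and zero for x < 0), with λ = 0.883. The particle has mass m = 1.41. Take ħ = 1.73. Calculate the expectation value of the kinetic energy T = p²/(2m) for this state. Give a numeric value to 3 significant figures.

T = −(ħ²/2m) d²/dx², so ⟨T⟩ = −(ħ²/2m) ∫ ψ*·ψ'' dx / ∫|ψ|² dx; with m = 1.41.
Differentiate x·exp(−λ·x) with the product rule; every integrand then reduces to terms xʲ·e^(−2λx) on [0, ∞), with ∫₀^∞ xʲ·e^(−2λx) dx = j!/(2λ)^(j+1).
State is unnormalized: ∫|ψ|² dx = 0.36313, and ∫ψ*·(−ħ²/2m · ψ'') dx = 0.30048, so ⟨T⟩ = 0.30048 / 0.36313.
⟨T⟩ = 0.82749.

0.827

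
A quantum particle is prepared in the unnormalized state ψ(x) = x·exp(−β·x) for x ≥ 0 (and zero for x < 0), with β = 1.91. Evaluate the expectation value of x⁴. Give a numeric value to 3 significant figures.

1.69

⟨x⁴⟩ = ∫ x⁴·|ψ|² dx / ∫|ψ|² dx (integrals over the domain).
Every integrand reduces to terms xʲ·e^(−2βx) on [0, ∞); use ∫₀^∞ xʲ·e^(−2βx) dx = j!/(2β)^(j+1).
State is unnormalized: ∫|ψ|² dx = 0.035879, and ∫ψ*·x⁴·ψ dx = 0.060658, so ⟨x⁴⟩ = 0.060658 / 0.035879.
⟨x⁴⟩ = 1.6906.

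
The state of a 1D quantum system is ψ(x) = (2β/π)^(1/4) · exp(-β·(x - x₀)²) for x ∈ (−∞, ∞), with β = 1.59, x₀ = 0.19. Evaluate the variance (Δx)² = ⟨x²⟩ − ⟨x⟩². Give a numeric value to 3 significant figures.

0.157

Compute ⟨x⟩ and ⟨x²⟩ separately, then (Δx)² = ⟨x²⟩ − ⟨x⟩².
Gaussian moments (u = x − x₀): ∫u^(2j)·e^(−2βu²) du = (2j−1)!!/(4β)^j · √(π/(2β)), odd powers integrate to 0; here √(π/(2β)) = 0.99394.
⟨x⟩ = 0.19000 and ⟨x²⟩ = 0.19333.
(Δx)² = 0.19333 − (0.19000)² = 0.15723.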